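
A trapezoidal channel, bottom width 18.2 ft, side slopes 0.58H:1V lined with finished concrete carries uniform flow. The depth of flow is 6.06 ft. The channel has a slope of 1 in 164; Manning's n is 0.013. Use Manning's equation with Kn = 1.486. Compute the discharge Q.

Q = 3000 ft³/s

With bottom width b = 18.2 ft and side slope z = 0.58: A = (b + zy)y = (18.2 + 0.58×6.06)×6.06 = 131.6 ft²; P = b + 2y√(1+z²) = 18.2 + 2×6.06×1.156 = 32.21 ft.
Hydraulic radius R = A/P = 131.6/32.21 = 4.085 ft.
Manning's equation: Q = (1.486/n) A R^(2/3) S^(1/2) = (1.486/0.013) × 131.6 × 4.085^(2/3) × 0.006098^(1/2) = 3000 ft³/s.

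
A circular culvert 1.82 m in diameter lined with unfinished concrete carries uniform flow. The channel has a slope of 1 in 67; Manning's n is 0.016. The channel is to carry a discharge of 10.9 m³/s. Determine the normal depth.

y_n = 1.39 m

Manning's equation rearranged: A R^(2/3) = nQ / (1·√S) = 0.016 × 10.9 / (√0.01493) = 1.428.
At y = 1.69 m: A R^(2/3) = 1.654 — over.
At y = 1.39 m: A R^(2/3) = 1.433 — ≈ 1.428.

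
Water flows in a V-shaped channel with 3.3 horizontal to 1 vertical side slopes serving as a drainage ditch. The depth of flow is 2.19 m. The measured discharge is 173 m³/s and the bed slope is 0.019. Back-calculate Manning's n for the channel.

n = 0.013

For a triangular section with side slope z = 3.3: A = zy² = 3.3×2.19² = 15.83 m²; P = 2y√(1+z²) = 2×2.19×3.448 = 15.1 m.
Hydraulic radius R = A/P = 15.83/15.1 = 1.048 m.
Rearranging Manning's equation: n = (1/Q) A R^(2/3) S^(1/2) = (1/173) × 15.83 × 1.048^(2/3) × √0.019 = 0.013.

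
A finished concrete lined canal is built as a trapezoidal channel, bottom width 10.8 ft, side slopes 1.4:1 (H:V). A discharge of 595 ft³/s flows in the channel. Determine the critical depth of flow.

At critical depth, Q² T / (g A³) = 1, i.e. A³/T = Q²/g = 595²/32.2 = 10990.
At y = 2.81 ft: A³/T = 3802 — short.
At y = 4.27 ft: A³/T = 16160 — over.
At y = 3.83 ft: A³/T = 11020 — matches.

y_c = 3.83 ft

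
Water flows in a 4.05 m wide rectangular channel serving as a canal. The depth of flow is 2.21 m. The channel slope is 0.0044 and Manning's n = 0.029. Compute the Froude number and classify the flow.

Flow area A = b·y = 4.05 × 2.21 = 8.95 m². Wetted perimeter P = b + 2y = 4.05 + 2×2.21 = 8.47 m.
Hydraulic radius R = A/P = 8.95/8.47 = 1.057 m.
V = (1/n) R^(2/3) √S = (1/0.029) × 1.057^(2/3) × √0.0044 = 2.373 m/s. Hydraulic depth D_h = A/T = 8.95/4.05 = 2.21 m.
Froude number Fr = V/√(g·D_h) = 2.373/√(9.81×2.21) = 0.51, which is less than 1, so the flow is subcritical.

subcritical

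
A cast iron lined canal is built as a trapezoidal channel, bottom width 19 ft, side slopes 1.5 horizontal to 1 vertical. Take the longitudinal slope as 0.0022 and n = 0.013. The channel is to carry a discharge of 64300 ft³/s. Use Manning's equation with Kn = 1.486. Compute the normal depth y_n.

Manning's equation rearranged: A R^(2/3) = nQ / (1.486·√S) = 0.013 × 64300 / (1.486 × √0.0022) = 11990.
At y = 25.4 ft: A R^(2/3) = 8066 — short.
At y = 33.1 ft: A R^(2/3) = 14680 — over.
At y = 30.3 ft: A R^(2/3) = 12000 — ≈ 11990.

y_n = 30.3 ft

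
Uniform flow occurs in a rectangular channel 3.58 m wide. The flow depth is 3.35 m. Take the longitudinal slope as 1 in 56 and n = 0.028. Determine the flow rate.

Q = 63.4 m³/s

Flow area A = b·y = 3.58 × 3.35 = 11.99 m². Wetted perimeter P = b + 2y = 3.58 + 2×3.35 = 10.28 m.
Hydraulic radius R = A/P = 11.99/10.28 = 1.167 m.
Manning's equation: Q = (1/n) A R^(2/3) S^(1/2) = (1/0.028) × 11.99 × 1.167^(2/3) × 0.01786^(1/2) = 63.4 m³/s.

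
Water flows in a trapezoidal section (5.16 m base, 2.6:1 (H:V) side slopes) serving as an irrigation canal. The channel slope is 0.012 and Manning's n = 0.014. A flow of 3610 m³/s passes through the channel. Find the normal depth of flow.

Manning's equation rearranged: A R^(2/3) = nQ / (1·√S) = 0.014 × 3610 / (√0.012) = 461.4.
At y = 6.38 m: A R^(2/3) = 314.3 — short.
At y = 7.5 m: A R^(2/3) = 461.3 — close enough.

y_n = 7.5 m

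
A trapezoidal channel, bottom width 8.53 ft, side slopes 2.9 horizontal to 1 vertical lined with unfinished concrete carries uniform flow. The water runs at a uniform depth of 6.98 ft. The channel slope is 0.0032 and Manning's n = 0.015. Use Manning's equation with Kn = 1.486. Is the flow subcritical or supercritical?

With bottom width b = 8.53 ft and side slope z = 2.9: A = (b + zy)y = (8.53 + 2.9×6.98)×6.98 = 200.8 ft²; P = b + 2y√(1+z²) = 8.53 + 2×6.98×3.068 = 51.35 ft.
Hydraulic radius R = A/P = 200.8/51.35 = 3.911 ft.
V = (1.486/n) R^(2/3) √S = (1.486/0.015) × 3.911^(2/3) × √0.0032 = 13.91 ft/s. Hydraulic depth D_h = A/T = 200.8/49.01 = 4.097 ft.
Froude number Fr = V/√(g·D_h) = 13.91/√(32.2×4.097) = 1.21, which is greater than 1, so the flow is supercritical.

supercritical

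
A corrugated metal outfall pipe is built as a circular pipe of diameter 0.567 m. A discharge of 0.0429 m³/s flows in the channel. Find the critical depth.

At critical depth, Q² T / (g A³) = 1, i.e. A³/T = Q²/g = 0.0429²/9.81 = 0.0001876.
Trying y = 0.147 m: A³/T = 0.0002822 — high.
Trying y = 0.114 m: A³/T = 0.0001046 — low.
Trying y = 0.132 m: A³/T = 0.0001855 — matches.

y_c = 0.132 m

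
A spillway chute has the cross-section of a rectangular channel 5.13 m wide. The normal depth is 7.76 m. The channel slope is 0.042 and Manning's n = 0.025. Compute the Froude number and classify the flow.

supercritical

Flow area A = b·y = 5.13 × 7.76 = 39.81 m². Wetted perimeter P = b + 2y = 5.13 + 2×7.76 = 20.65 m.
Hydraulic radius R = A/P = 39.81/20.65 = 1.928 m.
V = (1/n) R^(2/3) √S = (1/0.025) × 1.928^(2/3) × √0.042 = 12.7 m/s. Hydraulic depth D_h = A/T = 39.81/5.13 = 7.76 m.
Froude number Fr = V/√(g·D_h) = 12.7/√(9.81×7.76) = 1.46, which is greater than 1, so the flow is supercritical.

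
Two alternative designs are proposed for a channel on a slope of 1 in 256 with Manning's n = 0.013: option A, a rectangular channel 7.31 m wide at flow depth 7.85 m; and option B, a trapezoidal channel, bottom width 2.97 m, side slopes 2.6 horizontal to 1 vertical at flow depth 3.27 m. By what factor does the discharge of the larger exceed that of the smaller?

Channel A: Flow area A = b·y = 7.31 × 7.85 = 57.38 m². Wetted perimeter P = b + 2y = 7.31 + 2×7.85 = 23.01 m. Hydraulic radius R = A/P = 57.38/23.01 = 2.494 m. Q_A = (1/0.013)·57.38·2.494^(2/3)·√0.003906 = 507.3 m³/s.
Channel B: With bottom width b = 2.97 m and side slope z = 2.6: A = (b + zy)y = (2.97 + 2.6×3.27)×3.27 = 37.51 m²; P = b + 2y√(1+z²) = 2.97 + 2×3.27×2.786 = 21.19 m. Hydraulic radius R = A/P = 37.51/21.19 = 1.77 m. Q_B = (1/0.013)·37.51·1.77^(2/3)·√0.003906 = 263.9 m³/s.
The larger discharge is 507.3 m³/s and the smaller is 263.9 m³/s; the ratio is 1.92.

1.92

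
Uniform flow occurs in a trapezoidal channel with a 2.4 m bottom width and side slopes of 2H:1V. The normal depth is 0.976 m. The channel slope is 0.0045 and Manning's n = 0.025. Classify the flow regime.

subcritical

With bottom width b = 2.4 m and side slope z = 2: A = (b + zy)y = (2.4 + 2×0.976)×0.976 = 4.248 m²; P = b + 2y√(1+z²) = 2.4 + 2×0.976×2.236 = 6.765 m.
Hydraulic radius R = A/P = 4.248/6.765 = 0.6279 m.
V = (1/n) R^(2/3) √S = (1/0.025) × 0.6279^(2/3) × √0.0045 = 1.968 m/s. Hydraulic depth D_h = A/T = 4.248/6.304 = 0.6738 m.
Froude number Fr = V/√(g·D_h) = 1.968/√(9.81×0.6738) = 0.765, which is less than 1, so the flow is subcritical.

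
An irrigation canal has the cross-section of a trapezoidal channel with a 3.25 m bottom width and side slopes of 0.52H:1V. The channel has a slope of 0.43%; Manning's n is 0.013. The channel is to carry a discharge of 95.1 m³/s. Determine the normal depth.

y_n = 3.04 m

Manning's equation rearranged: A R^(2/3) = nQ / (1·√S) = 0.013 × 95.1 / (√0.0043) = 18.85.
Trying y = 2.22 m: A R^(2/3) = 10.95 — short.
Trying y = 3.5 m: A R^(2/3) = 24.2 — over.
Trying y = 3.04 m: A R^(2/3) = 18.84 — close enough.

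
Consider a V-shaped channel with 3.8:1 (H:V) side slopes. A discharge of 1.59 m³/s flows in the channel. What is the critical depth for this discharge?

y_c = 0.513 m

At critical depth, Q² T / (g A³) = 1, i.e. A³/T = Q²/g = 1.59²/9.81 = 0.2577.
At y = 0.651 m: A³/T = 0.8442 — high.
At y = 0.437 m: A³/T = 0.1151 — low.
At y = 0.513 m: A³/T = 0.2565 — matches.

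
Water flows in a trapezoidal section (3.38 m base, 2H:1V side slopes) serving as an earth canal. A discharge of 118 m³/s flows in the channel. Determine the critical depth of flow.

y_c = 2.99 m

At critical depth, Q² T / (g A³) = 1, i.e. A³/T = Q²/g = 118²/9.81 = 1419.
Try y = 3.6 m: A³/T = 3108 — over.
Try y = 2.99 m: A³/T = 1429 — ≈ 1419.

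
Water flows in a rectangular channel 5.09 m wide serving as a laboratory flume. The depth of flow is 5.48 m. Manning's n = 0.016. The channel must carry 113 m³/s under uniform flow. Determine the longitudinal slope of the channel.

Flow area A = b·y = 5.09 × 5.48 = 27.89 m². Wetted perimeter P = b + 2y = 5.09 + 2×5.48 = 16.05 m.
Hydraulic radius R = A/P = 27.89/16.05 = 1.738 m.
From Manning's equation, S = [nQ / (1 A R^(2/3))]² = [0.016 × 113 / (1 × 27.89 × 1.738^(2/3))]² = 0.00201.

S = 0.00201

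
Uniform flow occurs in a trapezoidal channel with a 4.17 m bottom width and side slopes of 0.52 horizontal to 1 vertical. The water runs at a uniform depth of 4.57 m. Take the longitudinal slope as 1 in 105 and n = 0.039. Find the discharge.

Q = 121 m³/s

With bottom width b = 4.17 m and side slope z = 0.52: A = (b + zy)y = (4.17 + 0.52×4.57)×4.57 = 29.92 m²; P = b + 2y√(1+z²) = 4.17 + 2×4.57×1.127 = 14.47 m.
Hydraulic radius R = A/P = 29.92/14.47 = 2.067 m.
Manning's equation: Q = (1/n) A R^(2/3) S^(1/2) = (1/0.039) × 29.92 × 2.067^(2/3) × 0.009524^(1/2) = 121 m³/s.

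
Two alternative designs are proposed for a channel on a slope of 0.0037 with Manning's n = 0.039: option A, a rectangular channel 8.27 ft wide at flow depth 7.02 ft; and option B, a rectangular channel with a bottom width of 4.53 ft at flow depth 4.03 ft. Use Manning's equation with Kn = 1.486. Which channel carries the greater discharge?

channel A

Channel A: Flow area A = b·y = 8.27 × 7.02 = 58.06 ft². Wetted perimeter P = b + 2y = 8.27 + 2×7.02 = 22.31 ft. Hydraulic radius R = A/P = 58.06/22.31 = 2.602 ft. Q_A = (1.486/0.039)·58.06·2.602^(2/3)·√0.0037 = 254.6 ft³/s.
Channel B: Flow area A = b·y = 4.53 × 4.03 = 18.26 ft². Wetted perimeter P = b + 2y = 4.53 + 2×4.03 = 12.59 ft. Hydraulic radius R = A/P = 18.26/12.59 = 1.45 ft. Q_B = (1.486/0.039)·18.26·1.45^(2/3)·√0.0037 = 54.21 ft³/s.
Q_A = 254.6 ft³/s vs Q_B = 54.21 ft³/s, so channel A carries more.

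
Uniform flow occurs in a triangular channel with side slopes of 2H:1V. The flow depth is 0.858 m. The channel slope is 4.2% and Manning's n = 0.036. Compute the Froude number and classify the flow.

supercritical

For a triangular section with side slope z = 2: A = zy² = 2×0.858² = 1.472 m²; P = 2y√(1+z²) = 2×0.858×2.236 = 3.837 m.
Hydraulic radius R = A/P = 1.472/3.837 = 0.3837 m.
V = (1/n) R^(2/3) √S = (1/0.036) × 0.3837^(2/3) × √0.042 = 3.006 m/s. Hydraulic depth D_h = A/T = 1.472/3.432 = 0.429 m.
Froude number Fr = V/√(g·D_h) = 3.006/√(9.81×0.429) = 1.47, which is greater than 1, so the flow is supercritical.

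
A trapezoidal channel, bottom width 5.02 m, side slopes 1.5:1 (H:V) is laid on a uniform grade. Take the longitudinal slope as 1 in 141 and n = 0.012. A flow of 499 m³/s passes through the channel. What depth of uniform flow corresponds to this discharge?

y_n = 3.87 m

Manning's equation rearranged: A R^(2/3) = nQ / (1·√S) = 0.012 × 499 / (√0.007092) = 71.1.
Try y = 2.81 m: A R^(2/3) = 37.15 — too small.
Try y = 4.93 m: A R^(2/3) = 118.2 — too large.
Try y = 3.87 m: A R^(2/3) = 71.03 — ≈ 71.1.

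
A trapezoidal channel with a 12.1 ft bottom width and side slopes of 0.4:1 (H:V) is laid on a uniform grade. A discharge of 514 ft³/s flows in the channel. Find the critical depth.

y_c = 3.67 ft

At critical depth, Q² T / (g A³) = 1, i.e. A³/T = Q²/g = 514²/32.2 = 8205.
Try y = 2.9 ft: A³/T = 3943 — short.
Try y = 3.67 ft: A³/T = 8211 — ≈ 8205.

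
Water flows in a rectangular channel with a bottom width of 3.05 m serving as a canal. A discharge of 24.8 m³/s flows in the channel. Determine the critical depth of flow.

For a rectangular channel, critical depth y_c = (q²/g)^(1/3) where q = Q/b = 24.8/3.05 = 8.131 m²/s.
So y_c = (8.131²/9.81)^(1/3) = 1.89 m.

y_c = 1.89 m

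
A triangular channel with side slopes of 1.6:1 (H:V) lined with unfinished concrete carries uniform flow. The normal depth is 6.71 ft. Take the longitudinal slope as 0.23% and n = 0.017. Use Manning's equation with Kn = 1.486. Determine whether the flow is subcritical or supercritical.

subcritical

For a triangular section with side slope z = 1.6: A = zy² = 1.6×6.71² = 72.04 ft²; P = 2y√(1+z²) = 2×6.71×1.887 = 25.32 ft.
Hydraulic radius R = A/P = 72.04/25.32 = 2.845 ft.
V = (1.486/n) R^(2/3) √S = (1.486/0.017) × 2.845^(2/3) × √0.0023 = 8.417 ft/s. Hydraulic depth D_h = A/T = 72.04/21.47 = 3.355 ft.
Froude number Fr = V/√(g·D_h) = 8.417/√(32.2×3.355) = 0.81, which is less than 1, so the flow is subcritical.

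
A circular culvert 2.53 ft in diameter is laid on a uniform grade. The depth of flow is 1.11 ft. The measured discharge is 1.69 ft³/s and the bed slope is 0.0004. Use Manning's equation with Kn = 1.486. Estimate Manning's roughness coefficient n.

For a circular section of diameter D = 2.53 ft at depth y = 1.11 ft, the central angle is θ = 2 arccos(1 − 2y/D) = 2.896 rad. Then A = (D²/8)(θ − sin θ) = 2.122 ft² and P = Dθ/2 = 3.663 ft.
Hydraulic radius R = A/P = 2.122/3.663 = 0.5794 ft.
Rearranging Manning's equation: n = (1.486/Q) A R^(2/3) S^(1/2) = (1.486/1.69) × 2.122 × 0.5794^(2/3) × √0.0004 = 0.0259.

n = 0.0259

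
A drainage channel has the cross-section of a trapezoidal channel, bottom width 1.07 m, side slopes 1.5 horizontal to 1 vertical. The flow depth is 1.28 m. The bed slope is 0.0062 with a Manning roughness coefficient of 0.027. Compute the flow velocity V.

With bottom width b = 1.07 m and side slope z = 1.5: A = (b + zy)y = (1.07 + 1.5×1.28)×1.28 = 3.827 m²; P = b + 2y√(1+z²) = 1.07 + 2×1.28×1.803 = 5.685 m.
Hydraulic radius R = A/P = 3.827/5.685 = 0.6732 m.
From Manning's equation, V = (1/n) R^(2/3) S^(1/2) = (1/0.027) × 0.6732^(2/3) × 0.0062^(1/2) = 2.24 m/s.

V = 2.24 m/s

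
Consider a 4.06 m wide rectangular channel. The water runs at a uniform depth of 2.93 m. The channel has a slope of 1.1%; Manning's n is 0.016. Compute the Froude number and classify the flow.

Flow area A = b·y = 4.06 × 2.93 = 11.9 m². Wetted perimeter P = b + 2y = 4.06 + 2×2.93 = 9.92 m.
Hydraulic radius R = A/P = 11.9/9.92 = 1.199 m.
V = (1/n) R^(2/3) √S = (1/0.016) × 1.199^(2/3) × √0.011 = 7.399 m/s. Hydraulic depth D_h = A/T = 11.9/4.06 = 2.93 m.
Froude number Fr = V/√(g·D_h) = 7.399/√(9.81×2.93) = 1.38, which is greater than 1, so the flow is supercritical.

supercritical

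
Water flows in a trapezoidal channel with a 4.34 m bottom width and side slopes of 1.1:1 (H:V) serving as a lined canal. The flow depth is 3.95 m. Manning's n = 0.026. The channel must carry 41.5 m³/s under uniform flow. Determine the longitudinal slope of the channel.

With bottom width b = 4.34 m and side slope z = 1.1: A = (b + zy)y = (4.34 + 1.1×3.95)×3.95 = 34.31 m²; P = b + 2y√(1+z²) = 4.34 + 2×3.95×1.487 = 16.08 m.
Hydraulic radius R = A/P = 34.31/16.08 = 2.133 m.
From Manning's equation, S = [nQ / (1 A R^(2/3))]² = [0.026 × 41.5 / (1 × 34.31 × 2.133^(2/3))]² = 0.00036.

S = 0.00036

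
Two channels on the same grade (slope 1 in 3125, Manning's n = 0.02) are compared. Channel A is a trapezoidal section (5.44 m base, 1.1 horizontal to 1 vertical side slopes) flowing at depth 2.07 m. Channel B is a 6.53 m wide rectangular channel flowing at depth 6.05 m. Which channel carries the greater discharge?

channel B

Channel A: With bottom width b = 5.44 m and side slope z = 1.1: A = (b + zy)y = (5.44 + 1.1×2.07)×2.07 = 15.97 m²; P = b + 2y√(1+z²) = 5.44 + 2×2.07×1.487 = 11.59 m. Hydraulic radius R = A/P = 15.97/11.59 = 1.378 m. Q_A = (1/0.02)·15.97·1.378^(2/3)·√0.00032 = 17.69 m³/s.
Channel B: Flow area A = b·y = 6.53 × 6.05 = 39.51 m². Wetted perimeter P = b + 2y = 6.53 + 2×6.05 = 18.63 m. Hydraulic radius R = A/P = 39.51/18.63 = 2.121 m. Q_B = (1/0.02)·39.51·2.121^(2/3)·√0.00032 = 58.32 m³/s.
Q_A = 17.69 m³/s vs Q_B = 58.32 m³/s, so channel B carries more.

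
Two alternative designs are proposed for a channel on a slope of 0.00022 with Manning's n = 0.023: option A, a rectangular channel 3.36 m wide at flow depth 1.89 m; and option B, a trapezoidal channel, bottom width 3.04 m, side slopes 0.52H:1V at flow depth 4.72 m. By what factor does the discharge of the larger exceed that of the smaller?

6.76

Channel A: Flow area A = b·y = 3.36 × 1.89 = 6.35 m². Wetted perimeter P = b + 2y = 3.36 + 2×1.89 = 7.14 m. Hydraulic radius R = A/P = 6.35/7.14 = 0.8894 m. Q_A = (1/0.023)·6.35·0.8894^(2/3)·√0.00022 = 3.788 m³/s.
Channel B: With bottom width b = 3.04 m and side slope z = 0.52: A = (b + zy)y = (3.04 + 0.52×4.72)×4.72 = 25.93 m²; P = b + 2y√(1+z²) = 3.04 + 2×4.72×1.127 = 13.68 m. Hydraulic radius R = A/P = 25.93/13.68 = 1.896 m. Q_B = (1/0.023)·25.93·1.896^(2/3)·√0.00022 = 25.62 m³/s.
The larger discharge is 25.62 m³/s and the smaller is 3.788 m³/s; the ratio is 6.76.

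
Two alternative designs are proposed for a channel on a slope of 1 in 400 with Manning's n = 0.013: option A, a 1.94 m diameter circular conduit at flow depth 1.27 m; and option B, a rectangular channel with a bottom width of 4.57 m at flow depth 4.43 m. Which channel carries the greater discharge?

channel B

Channel A: For a circular section of diameter D = 1.94 m at depth y = 1.27 m, the central angle is θ = 2 arccos(1 − 2y/D) = 3.77 rad. Then A = (D²/8)(θ − sin θ) = 2.051 m² and P = Dθ/2 = 3.657 m. Hydraulic radius R = A/P = 2.051/3.657 = 0.5607 m. Q_A = (1/0.013)·2.051·0.5607^(2/3)·√0.0025 = 5.362 m³/s.
Channel B: Flow area A = b·y = 4.57 × 4.43 = 20.25 m². Wetted perimeter P = b + 2y = 4.57 + 2×4.43 = 13.43 m. Hydraulic radius R = A/P = 20.25/13.43 = 1.507 m. Q_B = (1/0.013)·20.25·1.507^(2/3)·√0.0025 = 102.4 m³/s.
Q_A = 5.362 m³/s vs Q_B = 102.4 m³/s, so channel B carries more.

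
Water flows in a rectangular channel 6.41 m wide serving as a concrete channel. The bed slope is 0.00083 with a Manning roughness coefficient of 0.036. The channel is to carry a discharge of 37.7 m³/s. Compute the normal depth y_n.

y_n = 4.76 m

Manning's equation rearranged: A R^(2/3) = nQ / (1·√S) = 0.036 × 37.7 / (√0.00083) = 47.11.
Try y = 4.03 m: A R^(2/3) = 38.02 — low.
Try y = 5.2 m: A R^(2/3) = 52.61 — high.
Try y = 4.76 m: A R^(2/3) = 47.06 — ≈ 47.11.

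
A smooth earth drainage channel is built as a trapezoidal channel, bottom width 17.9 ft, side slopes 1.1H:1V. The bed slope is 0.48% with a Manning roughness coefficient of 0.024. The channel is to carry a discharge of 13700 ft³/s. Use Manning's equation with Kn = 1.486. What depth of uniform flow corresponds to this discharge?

y_n = 18.4 ft

Manning's equation rearranged: A R^(2/3) = nQ / (1.486·√S) = 0.024 × 13700 / (1.486 × √0.0048) = 3194.
Try y = 20.1 ft: A R^(2/3) = 3821 — over.
Try y = 14.9 ft: A R^(2/3) = 2080 — short.
Try y = 18.4 ft: A R^(2/3) = 3184 — close enough.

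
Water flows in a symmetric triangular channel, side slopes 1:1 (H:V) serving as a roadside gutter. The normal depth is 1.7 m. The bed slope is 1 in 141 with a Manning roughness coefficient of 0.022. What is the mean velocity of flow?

For a triangular section with side slope z = 1: A = zy² = 1×1.7² = 2.89 m²; P = 2y√(1+z²) = 2×1.7×1.414 = 4.808 m.
Hydraulic radius R = A/P = 2.89/4.808 = 0.601 m.
From Manning's equation, V = (1/n) R^(2/3) S^(1/2) = (1/0.022) × 0.601^(2/3) × 0.007092^(1/2) = 2.73 m/s.

V = 2.73 m/s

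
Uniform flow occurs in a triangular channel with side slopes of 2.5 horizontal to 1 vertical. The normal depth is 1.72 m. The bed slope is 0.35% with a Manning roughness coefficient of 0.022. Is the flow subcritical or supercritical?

For a triangular section with side slope z = 2.5: A = zy² = 2.5×1.72² = 7.396 m²; P = 2y√(1+z²) = 2×1.72×2.693 = 9.262 m.
Hydraulic radius R = A/P = 7.396/9.262 = 0.7985 m.
V = (1/n) R^(2/3) √S = (1/0.022) × 0.7985^(2/3) × √0.0035 = 2.315 m/s. Hydraulic depth D_h = A/T = 7.396/8.6 = 0.86 m.
Froude number Fr = V/√(g·D_h) = 2.315/√(9.81×0.86) = 0.797, which is less than 1, so the flow is subcritical.

subcritical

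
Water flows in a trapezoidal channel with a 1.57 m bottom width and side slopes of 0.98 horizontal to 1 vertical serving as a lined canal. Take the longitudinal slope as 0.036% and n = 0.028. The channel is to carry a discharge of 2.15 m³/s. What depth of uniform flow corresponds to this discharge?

y_n = 1.35 m

Manning's equation rearranged: A R^(2/3) = nQ / (1·√S) = 0.028 × 2.15 / (√0.00036) = 3.173.
Trying y = 1.13 m: A R^(2/3) = 2.245 — short.
Trying y = 1.54 m: A R^(2/3) = 4.107 — over.
Trying y = 1.35 m: A R^(2/3) = 3.166 — matches.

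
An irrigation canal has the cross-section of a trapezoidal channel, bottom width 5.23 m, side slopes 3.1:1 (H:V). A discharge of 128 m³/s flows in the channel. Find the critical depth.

y_c = 2.51 m

At critical depth, Q² T / (g A³) = 1, i.e. A³/T = Q²/g = 128²/9.81 = 1670.
At y = 1.92 m: A³/T = 577.6 — short.
At y = 3.2 m: A³/T = 4545 — over.
At y = 2.51 m: A³/T = 1675 — ≈ 1670.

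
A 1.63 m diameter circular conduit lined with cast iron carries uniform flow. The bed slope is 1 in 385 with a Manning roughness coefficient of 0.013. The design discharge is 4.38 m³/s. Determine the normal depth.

y_n = 1.3 m

Manning's equation rearranged: A R^(2/3) = nQ / (1·√S) = 0.013 × 4.38 / (√0.002597) = 1.117.
Try y = 1.02 m: A R^(2/3) = 0.8209 — too small.
Try y = 1.49 m: A R^(2/3) = 1.229 — too large.
Try y = 1.3 m: A R^(2/3) = 1.118 — matches.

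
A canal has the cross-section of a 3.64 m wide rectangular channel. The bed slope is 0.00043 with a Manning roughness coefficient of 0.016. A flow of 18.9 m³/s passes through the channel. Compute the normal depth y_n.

Manning's equation rearranged: A R^(2/3) = nQ / (1·√S) = 0.016 × 18.9 / (√0.00043) = 14.58.
At y = 4.15 m: A R^(2/3) = 17.67 — too large.
At y = 3.54 m: A R^(2/3) = 14.57 — matches.

y_n = 3.54 m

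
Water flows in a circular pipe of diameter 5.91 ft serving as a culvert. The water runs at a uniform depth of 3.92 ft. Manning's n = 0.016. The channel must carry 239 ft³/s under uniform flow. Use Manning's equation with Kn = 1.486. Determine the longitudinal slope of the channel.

S = 0.00863

For a circular section of diameter D = 5.91 ft at depth y = 3.92 ft, the central angle is θ = 2 arccos(1 − 2y/D) = 3.807 rad. Then A = (D²/8)(θ − sin θ) = 19.32 ft² and P = Dθ/2 = 11.25 ft.
Hydraulic radius R = A/P = 19.32/11.25 = 1.717 ft.
From Manning's equation, S = [nQ / (1.486 A R^(2/3))]² = [0.016 × 239 / (1.486 × 19.32 × 1.717^(2/3))]² = 0.00863.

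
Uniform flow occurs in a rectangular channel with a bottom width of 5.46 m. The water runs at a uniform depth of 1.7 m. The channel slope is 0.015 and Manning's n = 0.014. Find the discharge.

Q = 83.8 m³/s

Flow area A = b·y = 5.46 × 1.7 = 9.282 m². Wetted perimeter P = b + 2y = 5.46 + 2×1.7 = 8.86 m.
Hydraulic radius R = A/P = 9.282/8.86 = 1.048 m.
Manning's equation: Q = (1/n) A R^(2/3) S^(1/2) = (1/0.014) × 9.282 × 1.048^(2/3) × 0.015^(1/2) = 83.8 m³/s.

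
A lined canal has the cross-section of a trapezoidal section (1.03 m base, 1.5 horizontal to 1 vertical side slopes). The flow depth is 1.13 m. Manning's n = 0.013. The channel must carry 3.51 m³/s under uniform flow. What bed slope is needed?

S = 0.000431

With bottom width b = 1.03 m and side slope z = 1.5: A = (b + zy)y = (1.03 + 1.5×1.13)×1.13 = 3.079 m²; P = b + 2y√(1+z²) = 1.03 + 2×1.13×1.803 = 5.104 m.
Hydraulic radius R = A/P = 3.079/5.104 = 0.6033 m.
From Manning's equation, S = [nQ / (1 A R^(2/3))]² = [0.013 × 3.51 / (1 × 3.079 × 0.6033^(2/3))]² = 0.000431.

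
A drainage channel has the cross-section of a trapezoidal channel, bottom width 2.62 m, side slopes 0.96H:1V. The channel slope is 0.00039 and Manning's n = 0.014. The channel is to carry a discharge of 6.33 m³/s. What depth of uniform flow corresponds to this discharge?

y_n = 1.32 m

Manning's equation rearranged: A R^(2/3) = nQ / (1·√S) = 0.014 × 6.33 / (√0.00039) = 4.487.
Trying y = 1.5 m: A R^(2/3) = 5.67 — over.
Trying y = 1.32 m: A R^(2/3) = 4.485 — close enough.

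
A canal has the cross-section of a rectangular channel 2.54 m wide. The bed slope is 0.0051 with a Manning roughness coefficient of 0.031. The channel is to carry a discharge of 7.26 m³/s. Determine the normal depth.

y_n = 1.57 m

Manning's equation rearranged: A R^(2/3) = nQ / (1·√S) = 0.031 × 7.26 / (√0.0051) = 3.151.
Trying y = 1.72 m: A R^(2/3) = 3.544 — too large.
Trying y = 1.09 m: A R^(2/3) = 1.94 — too small.
Trying y = 1.57 m: A R^(2/3) = 3.15 — close enough.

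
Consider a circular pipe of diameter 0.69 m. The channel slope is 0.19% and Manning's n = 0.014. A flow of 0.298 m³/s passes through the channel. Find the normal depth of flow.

Manning's equation rearranged: A R^(2/3) = nQ / (1·√S) = 0.014 × 0.298 / (√0.0019) = 0.09571.
Try y = 0.397 m: A R^(2/3) = 0.07294 — too small.
Try y = 0.478 m: A R^(2/3) = 0.09569 — matches.

y_n = 0.478 m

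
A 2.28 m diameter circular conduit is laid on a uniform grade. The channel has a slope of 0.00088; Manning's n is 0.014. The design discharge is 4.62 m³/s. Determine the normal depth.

y_n = 1.51 m

Manning's equation rearranged: A R^(2/3) = nQ / (1·√S) = 0.014 × 4.62 / (√0.00088) = 2.18.
Trying y = 1.67 m: A R^(2/3) = 2.488 — too large.
Trying y = 1.51 m: A R^(2/3) = 2.18 — matches.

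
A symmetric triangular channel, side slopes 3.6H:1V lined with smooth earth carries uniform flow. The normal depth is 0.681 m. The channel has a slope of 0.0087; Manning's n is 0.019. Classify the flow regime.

supercritical

For a triangular section with side slope z = 3.6: A = zy² = 3.6×0.681² = 1.67 m²; P = 2y√(1+z²) = 2×0.681×3.736 = 5.089 m.
Hydraulic radius R = A/P = 1.67/5.089 = 0.3281 m.
V = (1/n) R^(2/3) √S = (1/0.019) × 0.3281^(2/3) × √0.0087 = 2.335 m/s. Hydraulic depth D_h = A/T = 1.67/4.903 = 0.3405 m.
Froude number Fr = V/√(g·D_h) = 2.335/√(9.81×0.3405) = 1.28, which is greater than 1, so the flow is supercritical.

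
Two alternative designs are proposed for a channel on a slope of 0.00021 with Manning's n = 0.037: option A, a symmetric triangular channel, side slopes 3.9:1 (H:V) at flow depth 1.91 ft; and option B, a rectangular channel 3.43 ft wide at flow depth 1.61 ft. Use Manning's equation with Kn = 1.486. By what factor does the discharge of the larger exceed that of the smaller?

Channel A: For a triangular section with side slope z = 3.9: A = zy² = 3.9×1.91² = 14.23 ft²; P = 2y√(1+z²) = 2×1.91×4.026 = 15.38 ft. Hydraulic radius R = A/P = 14.23/15.38 = 0.9251 ft. Q_A = (1.486/0.037)·14.23·0.9251^(2/3)·√0.00021 = 7.862 ft³/s.
Channel B: Flow area A = b·y = 3.43 × 1.61 = 5.522 ft². Wetted perimeter P = b + 2y = 3.43 + 2×1.61 = 6.65 ft. Hydraulic radius R = A/P = 5.522/6.65 = 0.8304 ft. Q_B = (1.486/0.037)·5.522·0.8304^(2/3)·√0.00021 = 2.84 ft³/s.
The larger discharge is 7.862 ft³/s and the smaller is 2.84 ft³/s; the ratio is 2.77.

2.77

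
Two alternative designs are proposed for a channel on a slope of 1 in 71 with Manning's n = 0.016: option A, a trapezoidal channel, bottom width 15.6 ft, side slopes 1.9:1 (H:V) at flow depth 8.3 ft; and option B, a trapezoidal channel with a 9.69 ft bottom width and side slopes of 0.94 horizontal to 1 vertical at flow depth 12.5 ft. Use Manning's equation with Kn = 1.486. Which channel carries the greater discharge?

Channel A: With bottom width b = 15.6 ft and side slope z = 1.9: A = (b + zy)y = (15.6 + 1.9×8.3)×8.3 = 260.4 ft²; P = b + 2y√(1+z²) = 15.6 + 2×8.3×2.147 = 51.24 ft. Hydraulic radius R = A/P = 260.4/51.24 = 5.081 ft. Q_A = (1.486/0.016)·260.4·5.081^(2/3)·√0.01408 = 8482 ft³/s.
Channel B: With bottom width b = 9.69 ft and side slope z = 0.94: A = (b + zy)y = (9.69 + 0.94×12.5)×12.5 = 268 ft²; P = b + 2y√(1+z²) = 9.69 + 2×12.5×1.372 = 44 ft. Hydraulic radius R = A/P = 268/44 = 6.091 ft. Q_B = (1.486/0.016)·268·6.091^(2/3)·√0.01408 = 9852 ft³/s.
Q_A = 8482 ft³/s vs Q_B = 9852 ft³/s, so channel B carries more.

channel B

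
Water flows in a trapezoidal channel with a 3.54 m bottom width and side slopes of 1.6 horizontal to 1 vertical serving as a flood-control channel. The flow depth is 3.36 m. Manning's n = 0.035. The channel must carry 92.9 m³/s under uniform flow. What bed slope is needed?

S = 0.0052

With bottom width b = 3.54 m and side slope z = 1.6: A = (b + zy)y = (3.54 + 1.6×3.36)×3.36 = 29.96 m²; P = b + 2y√(1+z²) = 3.54 + 2×3.36×1.887 = 16.22 m.
Hydraulic radius R = A/P = 29.96/16.22 = 1.847 m.
From Manning's equation, S = [nQ / (1 A R^(2/3))]² = [0.035 × 92.9 / (1 × 29.96 × 1.847^(2/3))]² = 0.0052.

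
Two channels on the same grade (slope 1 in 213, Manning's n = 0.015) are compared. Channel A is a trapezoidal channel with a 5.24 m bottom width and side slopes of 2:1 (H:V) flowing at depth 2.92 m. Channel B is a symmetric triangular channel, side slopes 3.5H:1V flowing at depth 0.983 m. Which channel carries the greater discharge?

channel A

Channel A: With bottom width b = 5.24 m and side slope z = 2: A = (b + zy)y = (5.24 + 2×2.92)×2.92 = 32.35 m²; P = b + 2y√(1+z²) = 5.24 + 2×2.92×2.236 = 18.3 m. Hydraulic radius R = A/P = 32.35/18.3 = 1.768 m. Q_A = (1/0.015)·32.35·1.768^(2/3)·√0.004695 = 216.1 m³/s.
Channel B: For a triangular section with side slope z = 3.5: A = zy² = 3.5×0.983² = 3.382 m²; P = 2y√(1+z²) = 2×0.983×3.64 = 7.156 m. Hydraulic radius R = A/P = 3.382/7.156 = 0.4726 m. Q_B = (1/0.015)·3.382·0.4726^(2/3)·√0.004695 = 9.373 m³/s.
Q_A = 216.1 m³/s vs Q_B = 9.373 m³/s, so channel A carries more.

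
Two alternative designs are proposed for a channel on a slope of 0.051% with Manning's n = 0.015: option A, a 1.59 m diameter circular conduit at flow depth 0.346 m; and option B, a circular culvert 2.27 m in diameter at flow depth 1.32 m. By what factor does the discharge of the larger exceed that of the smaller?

15.9

Channel A: For a circular section of diameter D = 1.59 m at depth y = 0.346 m, the central angle is θ = 2 arccos(1 − 2y/D) = 1.941 rad. Then A = (D²/8)(θ − sin θ) = 0.3189 m² and P = Dθ/2 = 1.543 m. Hydraulic radius R = A/P = 0.3189/1.543 = 0.2066 m. Q_A = (1/0.015)·0.3189·0.2066^(2/3)·√0.00051 = 0.1678 m³/s.
Channel B: For a circular section of diameter D = 2.27 m at depth y = 1.32 m, the central angle is θ = 2 arccos(1 − 2y/D) = 3.469 rad. Then A = (D²/8)(θ − sin θ) = 2.442 m² and P = Dθ/2 = 3.937 m. Hydraulic radius R = A/P = 2.442/3.937 = 0.6201 m. Q_B = (1/0.015)·2.442·0.6201^(2/3)·√0.00051 = 2.673 m³/s.
The larger discharge is 2.673 m³/s and the smaller is 0.1678 m³/s; the ratio is 15.9.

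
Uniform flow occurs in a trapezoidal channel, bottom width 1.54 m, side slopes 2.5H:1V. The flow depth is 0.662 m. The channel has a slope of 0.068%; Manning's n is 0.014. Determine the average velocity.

V = 1.04 m/s

With bottom width b = 1.54 m and side slope z = 2.5: A = (b + zy)y = (1.54 + 2.5×0.662)×0.662 = 2.115 m²; P = b + 2y√(1+z²) = 1.54 + 2×0.662×2.693 = 5.105 m.
Hydraulic radius R = A/P = 2.115/5.105 = 0.4143 m.
From Manning's equation, V = (1/n) R^(2/3) S^(1/2) = (1/0.014) × 0.4143^(2/3) × 0.00068^(1/2) = 1.04 m/s.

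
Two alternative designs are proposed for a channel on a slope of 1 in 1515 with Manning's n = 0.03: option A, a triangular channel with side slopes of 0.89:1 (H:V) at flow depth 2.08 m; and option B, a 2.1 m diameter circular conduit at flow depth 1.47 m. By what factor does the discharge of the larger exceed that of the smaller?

Channel A: For a triangular section with side slope z = 0.89: A = zy² = 0.89×2.08² = 3.85 m²; P = 2y√(1+z²) = 2×2.08×1.339 = 5.569 m. Hydraulic radius R = A/P = 3.85/5.569 = 0.6914 m. Q_A = (1/0.03)·3.85·0.6914^(2/3)·√0.0006601 = 2.578 m³/s.
Channel B: For a circular section of diameter D = 2.1 m at depth y = 1.47 m, the central angle is θ = 2 arccos(1 − 2y/D) = 3.965 rad. Then A = (D²/8)(θ − sin θ) = 2.59 m² and P = Dθ/2 = 4.163 m. Hydraulic radius R = A/P = 2.59/4.163 = 0.6221 m. Q_B = (1/0.03)·2.59·0.6221^(2/3)·√0.0006601 = 1.616 m³/s.
The larger discharge is 2.578 m³/s and the smaller is 1.616 m³/s; the ratio is 1.6.

1.6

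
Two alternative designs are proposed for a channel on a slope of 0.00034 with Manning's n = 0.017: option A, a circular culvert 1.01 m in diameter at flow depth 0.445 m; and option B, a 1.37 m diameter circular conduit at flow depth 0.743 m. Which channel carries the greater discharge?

Channel A: For a circular section of diameter D = 1.01 m at depth y = 0.445 m, the central angle is θ = 2 arccos(1 − 2y/D) = 2.903 rad. Then A = (D²/8)(θ − sin θ) = 0.3401 m² and P = Dθ/2 = 1.466 m. Hydraulic radius R = A/P = 0.3401/1.466 = 0.232 m. Q_A = (1/0.017)·0.3401·0.232^(2/3)·√0.00034 = 0.1393 m³/s.
Channel B: For a circular section of diameter D = 1.37 m at depth y = 0.743 m, the central angle is θ = 2 arccos(1 − 2y/D) = 3.311 rad. Then A = (D²/8)(θ − sin θ) = 0.8164 m² and P = Dθ/2 = 2.268 m. Hydraulic radius R = A/P = 0.8164/2.268 = 0.36 m. Q_B = (1/0.017)·0.8164·0.36^(2/3)·√0.00034 = 0.4481 m³/s.
Q_A = 0.1393 m³/s vs Q_B = 0.4481 m³/s, so channel B carries more.

channel B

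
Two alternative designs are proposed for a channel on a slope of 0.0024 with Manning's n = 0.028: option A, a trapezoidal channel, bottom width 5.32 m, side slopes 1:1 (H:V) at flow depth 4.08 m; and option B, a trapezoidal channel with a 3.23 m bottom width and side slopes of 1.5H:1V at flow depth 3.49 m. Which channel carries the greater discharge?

Channel A: With bottom width b = 5.32 m and side slope z = 1: A = (b + zy)y = (5.32 + 1×4.08)×4.08 = 38.35 m²; P = b + 2y√(1+z²) = 5.32 + 2×4.08×1.414 = 16.86 m. Hydraulic radius R = A/P = 38.35/16.86 = 2.275 m. Q_A = (1/0.028)·38.35·2.275^(2/3)·√0.0024 = 116.1 m³/s.
Channel B: With bottom width b = 3.23 m and side slope z = 1.5: A = (b + zy)y = (3.23 + 1.5×3.49)×3.49 = 29.54 m²; P = b + 2y√(1+z²) = 3.23 + 2×3.49×1.803 = 15.81 m. Hydraulic radius R = A/P = 29.54/15.81 = 1.868 m. Q_B = (1/0.028)·29.54·1.868^(2/3)·√0.0024 = 78.41 m³/s.
Q_A = 116.1 m³/s vs Q_B = 78.41 m³/s, so channel A carries more.

channel A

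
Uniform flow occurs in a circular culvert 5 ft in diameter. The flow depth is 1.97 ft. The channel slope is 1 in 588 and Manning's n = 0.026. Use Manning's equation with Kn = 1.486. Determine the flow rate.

For a circular section of diameter D = 5 ft at depth y = 1.97 ft, the central angle is θ = 2 arccos(1 − 2y/D) = 2.714 rad. Then A = (D²/8)(θ − sin θ) = 7.187 ft² and P = Dθ/2 = 6.786 ft.
Hydraulic radius R = A/P = 7.187/6.786 = 1.059 ft.
Manning's equation: Q = (1.486/n) A R^(2/3) S^(1/2) = (1.486/0.026) × 7.187 × 1.059^(2/3) × 0.001701^(1/2) = 17.6 ft³/s.

Q = 17.6 ft³/s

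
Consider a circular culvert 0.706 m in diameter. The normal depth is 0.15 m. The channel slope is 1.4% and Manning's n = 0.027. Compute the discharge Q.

For a circular section of diameter D = 0.706 m at depth y = 0.15 m, the central angle is θ = 2 arccos(1 − 2y/D) = 1.916 rad. Then A = (D²/8)(θ − sin θ) = 0.06076 m² and P = Dθ/2 = 0.6764 m.
Hydraulic radius R = A/P = 0.06076/0.6764 = 0.08983 m.
Manning's equation: Q = (1/n) A R^(2/3) S^(1/2) = (1/0.027) × 0.06076 × 0.08983^(2/3) × 0.014^(1/2) = 0.0534 m³/s.

Q = 0.0534 m³/s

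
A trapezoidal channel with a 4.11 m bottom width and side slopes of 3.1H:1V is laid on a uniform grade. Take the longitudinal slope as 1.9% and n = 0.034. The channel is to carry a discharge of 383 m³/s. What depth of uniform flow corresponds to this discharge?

y_n = 3.73 m

Manning's equation rearranged: A R^(2/3) = nQ / (1·√S) = 0.034 × 383 / (√0.019) = 94.47.
Try y = 4.04 m: A R^(2/3) = 114 — over.
Try y = 3.73 m: A R^(2/3) = 94.58 — close enough.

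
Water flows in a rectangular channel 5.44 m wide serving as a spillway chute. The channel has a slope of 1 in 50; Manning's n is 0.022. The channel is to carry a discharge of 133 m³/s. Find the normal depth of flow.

Manning's equation rearranged: A R^(2/3) = nQ / (1·√S) = 0.022 × 133 / (√0.02) = 20.69.
Trying y = 2.7 m: A R^(2/3) = 17.99 — low.
Trying y = 3.77 m: A R^(2/3) = 27.82 — high.
Trying y = 3 m: A R^(2/3) = 20.68 — matches.

y_n = 3 m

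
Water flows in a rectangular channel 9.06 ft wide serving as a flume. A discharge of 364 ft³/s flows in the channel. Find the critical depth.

For a rectangular channel, critical depth y_c = (q²/g)^(1/3) where q = Q/b = 364/9.06 = 40.18 ft²/s.
So y_c = (40.18²/32.2)^(1/3) = 3.69 ft.

y_c = 3.69 ft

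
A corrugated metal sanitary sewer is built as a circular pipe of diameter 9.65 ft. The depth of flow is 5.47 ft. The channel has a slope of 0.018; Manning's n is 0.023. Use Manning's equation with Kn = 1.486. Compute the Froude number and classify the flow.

For a circular section of diameter D = 9.65 ft at depth y = 5.47 ft, the central angle is θ = 2 arccos(1 − 2y/D) = 3.41 rad. Then A = (D²/8)(θ − sin θ) = 42.77 ft² and P = Dθ/2 = 16.45 ft.
Hydraulic radius R = A/P = 42.77/16.45 = 2.6 ft.
V = (1.486/n) R^(2/3) √S = (1.486/0.023) × 2.6^(2/3) × √0.018 = 16.39 ft/s. Hydraulic depth D_h = A/T = 42.77/9.563 = 4.473 ft.
Froude number Fr = V/√(g·D_h) = 16.39/√(32.2×4.473) = 1.37, which is greater than 1, so the flow is supercritical.

supercritical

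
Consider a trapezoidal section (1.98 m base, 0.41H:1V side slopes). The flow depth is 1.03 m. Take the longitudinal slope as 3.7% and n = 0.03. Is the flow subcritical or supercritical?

supercritical

With bottom width b = 1.98 m and side slope z = 0.41: A = (b + zy)y = (1.98 + 0.41×1.03)×1.03 = 2.474 m²; P = b + 2y√(1+z²) = 1.98 + 2×1.03×1.081 = 4.206 m.
Hydraulic radius R = A/P = 2.474/4.206 = 0.5882 m.
V = (1/n) R^(2/3) √S = (1/0.03) × 0.5882^(2/3) × √0.037 = 4.501 m/s. Hydraulic depth D_h = A/T = 2.474/2.825 = 0.876 m.
Froude number Fr = V/√(g·D_h) = 4.501/√(9.81×0.876) = 1.54, which is greater than 1, so the flow is supercritical.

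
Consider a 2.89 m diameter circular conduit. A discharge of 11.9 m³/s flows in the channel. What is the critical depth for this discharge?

At critical depth, Q² T / (g A³) = 1, i.e. A³/T = Q²/g = 11.9²/9.81 = 14.44.
Try y = 1.76 m: A³/T = 25.95 — over.
Try y = 1.51 m: A³/T = 14.44 — close enough.

y_c = 1.51 m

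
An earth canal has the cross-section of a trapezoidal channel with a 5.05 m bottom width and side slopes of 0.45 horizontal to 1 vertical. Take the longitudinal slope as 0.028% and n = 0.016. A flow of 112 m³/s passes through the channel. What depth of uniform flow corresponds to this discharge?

Manning's equation rearranged: A R^(2/3) = nQ / (1·√S) = 0.016 × 112 / (√0.00028) = 107.1.
Trying y = 4.67 m: A R^(2/3) = 56.22 — too small.
Trying y = 7.81 m: A R^(2/3) = 139.6 — too large.
Trying y = 6.75 m: A R^(2/3) = 107.1 — matches.

y_n = 6.75 m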